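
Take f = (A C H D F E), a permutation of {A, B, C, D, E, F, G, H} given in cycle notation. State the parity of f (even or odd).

odd

The cycle lengths are 6, 1, 1.
A cycle is odd iff its length is even; f has 1 even-length cycle, so sgn(f) = (−1)^1 and f is odd.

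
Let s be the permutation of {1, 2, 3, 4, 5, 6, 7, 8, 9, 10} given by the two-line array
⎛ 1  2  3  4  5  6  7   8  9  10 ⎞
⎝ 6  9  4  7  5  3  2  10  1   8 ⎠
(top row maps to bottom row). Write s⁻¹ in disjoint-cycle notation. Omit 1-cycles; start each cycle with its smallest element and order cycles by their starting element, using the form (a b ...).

The cycle decomposition of s is (1 6 3 4 7 2 9)(8 10).
Reversing each cycle (and rotating so the smallest element leads) gives s⁻¹ = (1 9 2 7 4 3 6)(8 10).

(1 9 2 7 4 3 6)(8 10)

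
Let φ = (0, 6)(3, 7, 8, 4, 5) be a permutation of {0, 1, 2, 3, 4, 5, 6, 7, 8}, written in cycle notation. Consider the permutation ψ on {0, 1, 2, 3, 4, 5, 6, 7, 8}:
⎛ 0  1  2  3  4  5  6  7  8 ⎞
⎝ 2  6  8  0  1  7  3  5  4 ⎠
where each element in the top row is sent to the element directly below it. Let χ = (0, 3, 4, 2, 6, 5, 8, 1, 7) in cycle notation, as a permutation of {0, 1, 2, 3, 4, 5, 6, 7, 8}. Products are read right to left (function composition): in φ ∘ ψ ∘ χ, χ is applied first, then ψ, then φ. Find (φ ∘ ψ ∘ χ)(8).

Chase 8: χ(8) = 1; ψ(1) = 6; φ(6) = 0. Hence (φ ∘ ψ ∘ χ)(8) = 0.

0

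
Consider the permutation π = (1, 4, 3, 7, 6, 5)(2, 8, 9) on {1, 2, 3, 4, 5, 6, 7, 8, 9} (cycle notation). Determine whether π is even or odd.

The cycle lengths are 6, 3.
A cycle of length ℓ contributes ℓ−1 transpositions, so π is a product of 5 + 2 = 7 transpositions — odd.

odd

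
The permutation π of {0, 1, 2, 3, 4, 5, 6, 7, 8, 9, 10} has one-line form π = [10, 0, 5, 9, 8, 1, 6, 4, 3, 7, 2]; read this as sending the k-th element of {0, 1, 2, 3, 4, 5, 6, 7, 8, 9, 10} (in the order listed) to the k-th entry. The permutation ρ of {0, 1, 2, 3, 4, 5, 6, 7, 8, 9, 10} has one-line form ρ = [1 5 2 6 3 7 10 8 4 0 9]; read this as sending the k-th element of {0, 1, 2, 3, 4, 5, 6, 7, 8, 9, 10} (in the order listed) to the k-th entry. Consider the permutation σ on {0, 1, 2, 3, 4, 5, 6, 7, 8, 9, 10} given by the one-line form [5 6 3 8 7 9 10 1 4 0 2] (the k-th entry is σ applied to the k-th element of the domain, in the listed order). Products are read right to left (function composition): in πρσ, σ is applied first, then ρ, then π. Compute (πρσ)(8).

9

Chase 8: σ(8) = 4; ρ(4) = 3; π(3) = 9. Hence (πρσ)(8) = 9.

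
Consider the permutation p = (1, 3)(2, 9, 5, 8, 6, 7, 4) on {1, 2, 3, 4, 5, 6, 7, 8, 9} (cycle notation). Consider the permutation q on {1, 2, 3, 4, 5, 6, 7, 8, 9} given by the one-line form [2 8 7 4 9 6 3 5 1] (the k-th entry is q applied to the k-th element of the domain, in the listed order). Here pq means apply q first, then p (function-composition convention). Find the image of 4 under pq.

2

(pq)(4) = p(q(4)). q(4) = 4, then p(4) = 2. So (pq)(4) = 2.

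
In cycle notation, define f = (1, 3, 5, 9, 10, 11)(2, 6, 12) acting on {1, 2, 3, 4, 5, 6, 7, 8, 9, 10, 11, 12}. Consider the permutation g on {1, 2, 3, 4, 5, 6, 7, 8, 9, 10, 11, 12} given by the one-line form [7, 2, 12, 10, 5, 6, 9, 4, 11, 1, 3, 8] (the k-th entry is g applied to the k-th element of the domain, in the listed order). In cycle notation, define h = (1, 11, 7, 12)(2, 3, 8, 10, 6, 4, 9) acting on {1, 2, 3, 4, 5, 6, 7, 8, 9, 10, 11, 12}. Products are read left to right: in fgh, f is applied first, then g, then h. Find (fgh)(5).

7

Apply the permutations in order: f(5) = 9, then g(9) = 11, then h(11) = 7. So (fgh)(5) = 7.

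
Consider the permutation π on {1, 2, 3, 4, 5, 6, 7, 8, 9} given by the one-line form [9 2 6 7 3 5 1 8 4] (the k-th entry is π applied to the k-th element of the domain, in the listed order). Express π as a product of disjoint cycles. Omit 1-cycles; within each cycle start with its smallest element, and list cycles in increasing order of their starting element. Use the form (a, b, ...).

From 1: 1 → 9 → 4 → 7 → 1, closing the cycle (1, 9, 4, 7).
Repeating from the next unused element and collecting all non-trivial cycles gives (1, 9, 4, 7)(3, 6, 5).

(1, 9, 4, 7)(3, 6, 5)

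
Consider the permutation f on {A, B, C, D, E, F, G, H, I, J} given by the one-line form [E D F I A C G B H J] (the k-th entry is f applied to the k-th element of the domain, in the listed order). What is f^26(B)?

I

Tracing B → D → … returns to B after 4 steps, so B lies in a 4-cycle (B D I H).
Powers repeat with period 4 on this cycle, and 26 mod 4 = 2, so f^26(B) = f^2(B).
Advancing 2 steps from B: B → D → I.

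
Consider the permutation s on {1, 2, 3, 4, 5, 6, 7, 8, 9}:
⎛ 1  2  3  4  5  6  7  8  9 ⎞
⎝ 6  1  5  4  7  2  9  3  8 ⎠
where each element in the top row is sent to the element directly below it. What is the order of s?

15

The disjoint-cycle form of s has cycle lengths 5, 3, 1.
The order of s is the least common multiple of its cycle lengths: lcm(5, 3) = 15.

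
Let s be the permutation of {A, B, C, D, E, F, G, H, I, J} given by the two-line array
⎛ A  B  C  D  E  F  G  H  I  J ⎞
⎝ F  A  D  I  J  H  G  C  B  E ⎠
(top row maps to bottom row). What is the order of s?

14

Decomposing into disjoint cycles gives cycle lengths 7, 2, 1.
Since disjoint cycles commute, ord(s) = lcm(7, 2) = 14.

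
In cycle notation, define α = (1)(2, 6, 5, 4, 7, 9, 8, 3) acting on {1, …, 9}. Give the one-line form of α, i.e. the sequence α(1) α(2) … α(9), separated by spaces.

1 6 2 7 4 5 9 3 8

Image by image: 1↦1, 2↦6, 3↦2, 4↦7, 5↦4, 6↦5, 7↦9, 8↦3, 9↦8.
So the one-line form is 1 6 2 7 4 5 9 3 8.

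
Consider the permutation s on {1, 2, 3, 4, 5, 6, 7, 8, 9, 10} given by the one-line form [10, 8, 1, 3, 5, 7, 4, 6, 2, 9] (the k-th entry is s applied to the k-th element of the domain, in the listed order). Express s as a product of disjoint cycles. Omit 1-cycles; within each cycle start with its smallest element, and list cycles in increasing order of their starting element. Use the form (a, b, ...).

(1, 10, 9, 2, 8, 6, 7, 4, 3)

Start at 1 and follow images: 1 → 10 → 9 → 2 → 8 → 6 → 7 → 4 → 3 → 1, giving the cycle (1, 10, 9, 2, 8, 6, 7, 4, 3).
Repeating from the next unused element and collecting all non-trivial cycles gives (1, 10, 9, 2, 8, 6, 7, 4, 3).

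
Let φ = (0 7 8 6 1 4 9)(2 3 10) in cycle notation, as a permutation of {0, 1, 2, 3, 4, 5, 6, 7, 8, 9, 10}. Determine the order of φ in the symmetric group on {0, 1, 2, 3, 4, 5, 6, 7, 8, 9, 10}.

The cycle type of φ is (7, 3, 1).
The order of φ is the least common multiple of its cycle lengths: lcm(7, 3) = 21.

21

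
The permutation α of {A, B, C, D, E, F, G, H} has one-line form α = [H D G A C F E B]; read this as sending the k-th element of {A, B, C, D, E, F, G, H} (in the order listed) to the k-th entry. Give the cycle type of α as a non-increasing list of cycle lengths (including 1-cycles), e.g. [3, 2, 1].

The disjoint cycles are (A, H, B, D)(C, G, E)(F), with lengths 4, 3, 1 in non-increasing order.

[4, 3, 1]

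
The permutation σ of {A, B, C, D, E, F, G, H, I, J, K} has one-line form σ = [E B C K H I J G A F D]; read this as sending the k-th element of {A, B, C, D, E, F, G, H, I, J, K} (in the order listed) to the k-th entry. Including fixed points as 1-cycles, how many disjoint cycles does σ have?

The cycle decomposition is (A, E, H, G, J, F, I)(B)(C)(D, K), which has 4 cycles (counting 1-cycles).

4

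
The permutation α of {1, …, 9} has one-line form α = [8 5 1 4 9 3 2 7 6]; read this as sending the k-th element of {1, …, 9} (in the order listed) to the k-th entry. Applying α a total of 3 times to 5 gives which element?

3

Tracing 5 → 9 → … returns to 5 after 8 steps, so 5 lies in an 8-cycle (1, 8, 7, 2, 5, 9, 6, 3).
Advancing 3 steps from 5: 5 → 9 → 6 → 3.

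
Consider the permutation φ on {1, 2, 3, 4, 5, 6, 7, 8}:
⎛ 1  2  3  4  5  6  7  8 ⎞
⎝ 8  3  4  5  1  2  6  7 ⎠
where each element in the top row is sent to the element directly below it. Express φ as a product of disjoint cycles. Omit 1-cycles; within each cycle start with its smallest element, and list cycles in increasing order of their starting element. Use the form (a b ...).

Start at 1 and follow images: 1 → 8 → 7 → 6 → 2 → 3 → 4 → 5 → 1, giving the cycle (1 8 7 6 2 3 4 5).
Continuing from each remaining unvisited element yields (1 8 7 6 2 3 4 5).

(1 8 7 6 2 3 4 5)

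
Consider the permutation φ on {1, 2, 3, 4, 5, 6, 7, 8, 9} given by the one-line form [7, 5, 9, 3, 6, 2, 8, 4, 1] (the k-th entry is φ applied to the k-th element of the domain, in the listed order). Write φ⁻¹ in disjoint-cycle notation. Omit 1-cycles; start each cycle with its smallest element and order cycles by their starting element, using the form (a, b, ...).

The cycle decomposition of φ is (1, 7, 8, 4, 3, 9)(2, 5, 6).
The inverse reverses every cycle; in canonical form, φ⁻¹ = (1, 9, 3, 4, 8, 7)(2, 6, 5).

(1, 9, 3, 4, 8, 7)(2, 6, 5)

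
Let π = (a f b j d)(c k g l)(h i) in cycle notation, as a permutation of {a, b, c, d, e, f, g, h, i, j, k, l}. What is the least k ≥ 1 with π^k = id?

20

The disjoint cycles have lengths 5, 4, 2, 1.
The order is lcm(5, 4, 2) = 20.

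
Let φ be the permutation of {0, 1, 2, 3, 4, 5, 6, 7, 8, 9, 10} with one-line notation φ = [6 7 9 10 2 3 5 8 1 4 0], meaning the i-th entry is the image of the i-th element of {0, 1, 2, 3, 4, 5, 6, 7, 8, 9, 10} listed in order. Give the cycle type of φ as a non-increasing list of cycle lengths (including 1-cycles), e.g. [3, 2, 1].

The disjoint cycles are (0 6 5 3 10)(1 7 8)(2 9 4), with lengths 5, 3, 3 in non-increasing order.

[5, 3, 3]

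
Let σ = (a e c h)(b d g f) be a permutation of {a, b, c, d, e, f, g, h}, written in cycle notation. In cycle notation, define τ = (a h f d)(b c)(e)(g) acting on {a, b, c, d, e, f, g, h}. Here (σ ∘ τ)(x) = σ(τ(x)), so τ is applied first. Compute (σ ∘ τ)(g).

First apply τ: τ(g) = g, then σ(g) = f. Thus (σ ∘ τ)(g) = f.

f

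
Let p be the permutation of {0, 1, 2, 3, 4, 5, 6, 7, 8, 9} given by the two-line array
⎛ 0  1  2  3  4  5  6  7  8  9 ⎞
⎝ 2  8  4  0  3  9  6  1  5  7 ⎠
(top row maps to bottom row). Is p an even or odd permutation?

In disjoint-cycle form the cycle lengths are 5, 4, 1.
A cycle is odd iff its length is even; p has 1 even-length cycle, so sgn(p) = (−1)^1 and p is odd.

odd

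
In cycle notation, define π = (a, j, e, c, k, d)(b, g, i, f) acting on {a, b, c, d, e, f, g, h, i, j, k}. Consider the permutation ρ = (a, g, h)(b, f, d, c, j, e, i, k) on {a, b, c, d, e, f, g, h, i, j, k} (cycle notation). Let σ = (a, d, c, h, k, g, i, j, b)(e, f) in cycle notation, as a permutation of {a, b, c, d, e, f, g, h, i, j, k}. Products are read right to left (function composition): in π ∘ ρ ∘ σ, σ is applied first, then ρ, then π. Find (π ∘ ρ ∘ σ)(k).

Chase k: σ(k) = g; ρ(g) = h; π(h) = h. Hence (π ∘ ρ ∘ σ)(k) = h.

h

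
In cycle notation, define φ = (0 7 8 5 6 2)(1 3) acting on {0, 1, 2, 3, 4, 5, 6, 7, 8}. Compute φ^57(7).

6

7 lies in the 6-cycle (0 7 8 5 6 2).
Since the cycle has length 6, φ^57 acts on it the same as φ^3 (57 mod 6 = 3).
Stepping 3 places around the cycle: 7 → 8 → 5 → 6.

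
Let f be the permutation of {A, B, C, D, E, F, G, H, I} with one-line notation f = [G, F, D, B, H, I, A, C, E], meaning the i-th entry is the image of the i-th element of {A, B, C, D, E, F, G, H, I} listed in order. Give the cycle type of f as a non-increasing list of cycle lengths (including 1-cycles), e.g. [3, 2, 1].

[7, 2]

The disjoint cycles are (A G)(B F I E H C D), with lengths 7, 2 in non-increasing order.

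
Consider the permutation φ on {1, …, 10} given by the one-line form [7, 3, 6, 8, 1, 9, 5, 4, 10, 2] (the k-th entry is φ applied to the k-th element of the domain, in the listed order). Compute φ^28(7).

Tracing 7 → 5 → … returns to 7 after 3 steps, so 7 lies in a 3-cycle (1, 7, 5).
Since the cycle has length 3, φ^28 acts on it the same as φ^1 (28 mod 3 = 1).
Advancing 1 step from 7: 7 → 5.

5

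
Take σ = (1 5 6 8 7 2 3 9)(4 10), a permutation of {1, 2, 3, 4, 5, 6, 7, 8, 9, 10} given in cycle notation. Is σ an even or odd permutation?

even

The cycle lengths are 8, 2.
A cycle is odd iff its length is even; σ has 2 even-length cycles, so sgn(σ) = (−1)^2 and σ is even.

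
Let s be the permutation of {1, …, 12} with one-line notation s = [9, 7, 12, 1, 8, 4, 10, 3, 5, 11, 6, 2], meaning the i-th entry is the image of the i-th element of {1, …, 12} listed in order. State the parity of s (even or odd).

In disjoint-cycle form the cycle lengths are 12.
A cycle is odd iff its length is even; s has 1 even-length cycle, so sgn(s) = (−1)^1 and s is odd.

odd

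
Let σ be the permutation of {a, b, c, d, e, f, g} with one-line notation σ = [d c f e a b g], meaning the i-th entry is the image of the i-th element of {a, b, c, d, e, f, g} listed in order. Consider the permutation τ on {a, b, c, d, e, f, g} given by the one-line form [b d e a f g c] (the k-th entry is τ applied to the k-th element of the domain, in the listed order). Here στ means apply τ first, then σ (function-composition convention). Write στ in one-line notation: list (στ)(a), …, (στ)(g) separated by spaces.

c e a d b g f

For each element, apply τ then σ: a → b → c; b → d → e; c → e → a; d → a → d; e → f → b; f → g → g; g → c → f.
So στ in one-line form is c e a d b g f.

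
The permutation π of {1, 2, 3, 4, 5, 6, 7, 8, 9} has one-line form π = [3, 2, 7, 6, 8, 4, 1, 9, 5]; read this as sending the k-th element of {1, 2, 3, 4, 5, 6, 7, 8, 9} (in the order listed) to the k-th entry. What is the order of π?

Decomposing into disjoint cycles gives cycle lengths 3, 3, 2, 1.
The order is lcm(3, 3, 2) = 6.

6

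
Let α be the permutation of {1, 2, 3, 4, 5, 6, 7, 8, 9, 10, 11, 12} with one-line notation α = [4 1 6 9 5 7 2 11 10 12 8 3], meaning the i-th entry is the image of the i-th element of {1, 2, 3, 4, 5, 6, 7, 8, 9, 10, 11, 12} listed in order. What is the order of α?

18

The disjoint-cycle form of α has cycle lengths 9, 2, 1.
Since disjoint cycles commute, ord(α) = lcm(9, 2) = 18.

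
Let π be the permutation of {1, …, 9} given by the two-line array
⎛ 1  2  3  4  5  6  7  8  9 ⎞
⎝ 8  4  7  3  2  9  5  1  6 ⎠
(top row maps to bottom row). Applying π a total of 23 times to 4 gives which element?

5

Tracing 4 → 3 → … returns to 4 after 5 steps, so 4 lies in a 5-cycle (2, 4, 3, 7, 5).
Powers repeat with period 5 on this cycle, and 23 mod 5 = 3, so π^23(4) = π^3(4).
Stepping 3 places around the cycle: 4 → 3 → 7 → 5.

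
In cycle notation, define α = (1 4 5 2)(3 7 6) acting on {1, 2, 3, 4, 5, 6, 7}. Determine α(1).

4

Within (1 4 5 2), 1 ↦ 4.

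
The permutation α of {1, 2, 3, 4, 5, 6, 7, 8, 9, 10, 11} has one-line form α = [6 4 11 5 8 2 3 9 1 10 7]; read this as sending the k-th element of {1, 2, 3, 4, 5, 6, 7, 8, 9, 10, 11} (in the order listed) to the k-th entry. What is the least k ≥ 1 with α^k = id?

21

Writing α as disjoint cycles, the cycle lengths are 7, 3, 1.
The order is lcm(7, 3) = 21.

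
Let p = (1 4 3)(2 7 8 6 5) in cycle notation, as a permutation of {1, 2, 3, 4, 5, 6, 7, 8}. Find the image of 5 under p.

5 appears in (2 7 8 6 5); the next entry (wrapping around) is 2.

2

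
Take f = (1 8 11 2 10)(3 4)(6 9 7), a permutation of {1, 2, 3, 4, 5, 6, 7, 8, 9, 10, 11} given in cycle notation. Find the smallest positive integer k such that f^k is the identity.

The disjoint cycles have lengths 5, 3, 2, 1.
Since disjoint cycles commute, ord(f) = lcm(5, 3, 2) = 30.

30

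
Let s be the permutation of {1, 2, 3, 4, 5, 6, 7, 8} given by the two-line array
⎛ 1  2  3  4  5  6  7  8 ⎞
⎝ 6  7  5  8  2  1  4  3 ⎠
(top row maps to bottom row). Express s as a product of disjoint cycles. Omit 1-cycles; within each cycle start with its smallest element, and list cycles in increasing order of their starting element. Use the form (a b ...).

Iterating s from 1 gives 1 → 6 → 1; that is the 2-cycle (1 6).
Continuing from each remaining unvisited element yields (1 6)(2 7 4 8 3 5).

(1 6)(2 7 4 8 3 5)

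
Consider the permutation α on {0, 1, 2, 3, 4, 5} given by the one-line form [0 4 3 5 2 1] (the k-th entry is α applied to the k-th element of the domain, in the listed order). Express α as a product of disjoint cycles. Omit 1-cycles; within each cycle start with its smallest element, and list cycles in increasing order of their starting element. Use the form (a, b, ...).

Start at 1 and follow images: 1 → 4 → 2 → 3 → 5 → 1, giving the cycle (1, 4, 2, 3, 5).
Continuing from each remaining unvisited element yields (1, 4, 2, 3, 5).

(1, 4, 2, 3, 5)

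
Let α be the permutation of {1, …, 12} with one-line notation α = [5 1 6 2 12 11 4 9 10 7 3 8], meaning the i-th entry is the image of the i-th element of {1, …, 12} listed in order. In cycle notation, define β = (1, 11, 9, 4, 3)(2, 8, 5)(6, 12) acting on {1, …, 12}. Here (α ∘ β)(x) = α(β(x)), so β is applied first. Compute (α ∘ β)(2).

9

(α ∘ β)(2) = α(β(2)). β(2) = 8, then α(8) = 9. So (α ∘ β)(2) = 9.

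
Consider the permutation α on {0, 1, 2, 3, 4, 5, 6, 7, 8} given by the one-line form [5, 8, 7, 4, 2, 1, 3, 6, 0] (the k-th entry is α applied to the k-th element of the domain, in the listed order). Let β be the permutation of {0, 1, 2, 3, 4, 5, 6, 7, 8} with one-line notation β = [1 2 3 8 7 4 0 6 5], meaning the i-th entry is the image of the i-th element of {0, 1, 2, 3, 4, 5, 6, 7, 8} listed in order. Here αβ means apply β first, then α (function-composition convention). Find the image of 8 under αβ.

β(8) = 5, then α(5) = 1; composing gives (αβ)(8) = 1.

1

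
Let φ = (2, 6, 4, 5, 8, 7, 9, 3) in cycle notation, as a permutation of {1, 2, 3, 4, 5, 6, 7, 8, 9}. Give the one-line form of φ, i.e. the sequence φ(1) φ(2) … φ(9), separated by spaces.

1 6 2 5 8 4 9 7 3

Each element maps to the next entry in its cycle (wrapping to the front): 1→1, 2→6, 3→2, 4→5, 5→8, 6→4, 7→9, 8→7, 9→3.
So the one-line form is 1 6 2 5 8 4 9 7 3.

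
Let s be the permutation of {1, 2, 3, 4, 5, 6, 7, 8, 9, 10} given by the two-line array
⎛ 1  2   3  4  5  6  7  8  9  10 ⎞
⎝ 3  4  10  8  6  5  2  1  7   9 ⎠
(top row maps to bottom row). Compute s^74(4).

Tracing 4 → 8 → … returns to 4 after 8 steps, so 4 lies in an 8-cycle (1 3 10 9 7 2 4 8).
On an 8-cycle, s^8 is the identity, so s^74 = s^2 there (74 ≡ 2 mod 8).
Advancing 2 steps from 4: 4 → 8 → 1.

1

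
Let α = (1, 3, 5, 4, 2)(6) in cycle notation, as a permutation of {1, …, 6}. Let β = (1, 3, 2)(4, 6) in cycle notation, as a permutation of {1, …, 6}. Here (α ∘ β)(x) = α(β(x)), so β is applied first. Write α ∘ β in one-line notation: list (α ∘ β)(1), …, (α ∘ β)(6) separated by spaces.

(α ∘ β)(x) = α(β(x)). Computing each image: α(β(1)) = α(3) = 5, α(β(2)) = α(1) = 3, α(β(3)) = α(2) = 1, α(β(4)) = α(6) = 6, α(β(5)) = α(5) = 4, α(β(6)) = α(4) = 2.
Hence α ∘ β = [5 3 1 6 4 2].

5 3 1 6 4 2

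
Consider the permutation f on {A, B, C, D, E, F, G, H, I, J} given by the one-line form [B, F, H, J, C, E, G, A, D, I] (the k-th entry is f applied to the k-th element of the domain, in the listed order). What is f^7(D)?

J

Tracing D → J → … returns to D after 3 steps, so D lies in a 3-cycle (D, J, I).
Since the cycle has length 3, f^7 acts on it the same as f^1 (7 mod 3 = 1).
Stepping 1 place around the cycle: D → J.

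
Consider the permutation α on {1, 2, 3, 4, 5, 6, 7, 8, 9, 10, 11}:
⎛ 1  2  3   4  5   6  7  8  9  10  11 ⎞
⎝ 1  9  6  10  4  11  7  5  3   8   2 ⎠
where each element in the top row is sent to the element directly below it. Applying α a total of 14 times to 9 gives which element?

2

Tracing 9 → 3 → … returns to 9 after 5 steps, so 9 lies in a 5-cycle (2 9 3 6 11).
Since the cycle has length 5, α^14 acts on it the same as α^4 (14 mod 5 = 4).
Advancing 4 steps from 9: 9 → 3 → 6 → 11 → 2.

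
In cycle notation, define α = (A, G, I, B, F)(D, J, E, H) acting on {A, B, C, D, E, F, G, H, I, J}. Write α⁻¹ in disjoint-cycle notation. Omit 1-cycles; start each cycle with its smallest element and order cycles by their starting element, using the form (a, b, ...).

(A, F, B, I, G)(D, H, E, J)

If α sends a → b within a cycle, α⁻¹ sends b → a; equivalently, reverse each cycle.
After reversing and putting each cycle's least element first, α⁻¹ = (A, F, B, I, G)(D, H, E, J).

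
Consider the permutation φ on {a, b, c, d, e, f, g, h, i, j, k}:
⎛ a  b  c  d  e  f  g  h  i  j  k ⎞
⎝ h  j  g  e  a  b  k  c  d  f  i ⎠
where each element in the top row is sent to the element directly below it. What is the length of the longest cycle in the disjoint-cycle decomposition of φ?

8

Decomposing into disjoint cycles gives (a, h, c, g, k, i, d, e)(b, j, f); the longest has length 8.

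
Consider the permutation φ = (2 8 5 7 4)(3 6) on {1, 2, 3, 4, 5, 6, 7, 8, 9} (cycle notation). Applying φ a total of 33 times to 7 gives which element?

8

7 lies in the 5-cycle (2 8 5 7 4).
On a 5-cycle, φ^5 is the identity, so φ^33 = φ^3 there (33 ≡ 3 mod 5).
Stepping 3 places around the cycle: 7 → 4 → 2 → 8.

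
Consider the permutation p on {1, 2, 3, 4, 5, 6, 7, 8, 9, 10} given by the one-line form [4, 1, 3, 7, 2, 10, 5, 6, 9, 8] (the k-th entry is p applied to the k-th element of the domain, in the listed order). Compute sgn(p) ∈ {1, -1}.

1

In disjoint-cycle form the cycle lengths are 5, 3, 1, 1.
A cycle of length ℓ contributes ℓ−1 transpositions, so p is a product of 4 + 2 = 6 transpositions — even.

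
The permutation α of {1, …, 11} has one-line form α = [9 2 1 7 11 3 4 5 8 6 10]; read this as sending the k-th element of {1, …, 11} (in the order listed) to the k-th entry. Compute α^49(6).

Tracing 6 → 3 → … returns to 6 after 8 steps, so 6 lies in an 8-cycle (1 9 8 5 11 10 6 3).
On an 8-cycle, α^8 is the identity, so α^49 = α^1 there (49 ≡ 1 mod 8).
Stepping 1 place around the cycle: 6 → 3.

3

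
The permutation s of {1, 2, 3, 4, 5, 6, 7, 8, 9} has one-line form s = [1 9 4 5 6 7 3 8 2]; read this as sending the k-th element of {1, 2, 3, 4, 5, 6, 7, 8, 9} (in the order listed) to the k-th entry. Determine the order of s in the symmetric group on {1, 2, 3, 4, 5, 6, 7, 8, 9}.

Writing s as disjoint cycles, the cycle lengths are 5, 2, 1, 1.
The order is lcm(5, 2) = 10.

10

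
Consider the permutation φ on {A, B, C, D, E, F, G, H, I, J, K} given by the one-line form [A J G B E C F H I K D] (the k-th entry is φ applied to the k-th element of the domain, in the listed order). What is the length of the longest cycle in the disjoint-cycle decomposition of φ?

Decomposing into disjoint cycles gives (B J K D)(C G F); the longest has length 4.

4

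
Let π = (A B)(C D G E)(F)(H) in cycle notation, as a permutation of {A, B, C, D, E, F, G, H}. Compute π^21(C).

D

C lies in the 4-cycle (C D G E).
On a 4-cycle, π^4 is the identity, so π^21 = π^1 there (21 ≡ 1 mod 4).
Advancing 1 step from C: C → D.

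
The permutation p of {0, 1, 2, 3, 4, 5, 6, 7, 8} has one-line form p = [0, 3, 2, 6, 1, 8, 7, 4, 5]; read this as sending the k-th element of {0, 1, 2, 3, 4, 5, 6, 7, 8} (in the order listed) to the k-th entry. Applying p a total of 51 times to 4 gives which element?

Tracing 4 → 1 → … returns to 4 after 5 steps, so 4 lies in a 5-cycle (1 3 6 7 4).
Since the cycle has length 5, p^51 acts on it the same as p^1 (51 mod 5 = 1).
Stepping 1 place around the cycle: 4 → 1.

1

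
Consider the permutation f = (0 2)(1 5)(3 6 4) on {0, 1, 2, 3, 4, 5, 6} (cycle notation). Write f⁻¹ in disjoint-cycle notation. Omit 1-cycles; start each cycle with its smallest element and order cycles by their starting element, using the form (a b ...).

(0 2)(1 5)(3 4 6)

If f sends a → b within a cycle, f⁻¹ sends b → a; equivalently, reverse each cycle.
Reversing each cycle of f and rotating so the smallest element leads gives (0 2)(1 5)(3 4 6).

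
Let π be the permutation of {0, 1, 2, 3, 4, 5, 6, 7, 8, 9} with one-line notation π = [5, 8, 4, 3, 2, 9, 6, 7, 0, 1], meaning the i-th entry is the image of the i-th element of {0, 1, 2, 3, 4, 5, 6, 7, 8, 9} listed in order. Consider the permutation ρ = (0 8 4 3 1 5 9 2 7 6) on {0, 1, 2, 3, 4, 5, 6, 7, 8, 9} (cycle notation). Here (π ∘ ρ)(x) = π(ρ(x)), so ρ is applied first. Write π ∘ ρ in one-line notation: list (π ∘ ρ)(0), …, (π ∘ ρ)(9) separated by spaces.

(π ∘ ρ)(x) = π(ρ(x)). Computing each image: π(ρ(0)) = π(8) = 0, π(ρ(1)) = π(5) = 9, π(ρ(2)) = π(7) = 7, π(ρ(3)) = π(1) = 8, π(ρ(4)) = π(3) = 3, π(ρ(5)) = π(9) = 1, π(ρ(6)) = π(0) = 5, π(ρ(7)) = π(6) = 6, π(ρ(8)) = π(4) = 2, π(ρ(9)) = π(2) = 4.
Hence π ∘ ρ = [0 9 7 8 3 1 5 6 2 4].

0 9 7 8 3 1 5 6 2 4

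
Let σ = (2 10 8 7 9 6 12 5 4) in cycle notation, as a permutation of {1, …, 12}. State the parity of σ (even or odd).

The cycle lengths are 9, 1, 1, 1.
A cycle of length ℓ contributes ℓ−1 transpositions, so σ is a product of 8 transpositions — even.

even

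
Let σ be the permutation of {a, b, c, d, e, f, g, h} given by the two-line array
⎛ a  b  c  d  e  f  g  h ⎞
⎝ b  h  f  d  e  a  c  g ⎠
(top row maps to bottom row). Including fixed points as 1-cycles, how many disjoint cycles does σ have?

The cycle decomposition is (a, b, h, g, c, f)(d)(e), which has 3 cycles (counting 1-cycles).

3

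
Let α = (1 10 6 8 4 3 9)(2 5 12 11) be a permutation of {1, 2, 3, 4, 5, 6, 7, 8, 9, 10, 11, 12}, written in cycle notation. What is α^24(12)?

12 lies in the 4-cycle (2 5 12 11).
Powers repeat with period 4 on this cycle, and 24 mod 4 = 0, so α^24(12) = α^0(12).
So α^24(12) = 12.

12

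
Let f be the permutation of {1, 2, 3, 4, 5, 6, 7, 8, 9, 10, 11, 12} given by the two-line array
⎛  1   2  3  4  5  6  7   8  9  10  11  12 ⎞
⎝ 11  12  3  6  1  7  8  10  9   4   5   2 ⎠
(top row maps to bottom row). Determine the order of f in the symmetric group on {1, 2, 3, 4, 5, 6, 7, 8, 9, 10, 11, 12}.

30

The disjoint-cycle form of f has cycle lengths 5, 3, 2, 1, 1.
The order is lcm(5, 3, 2) = 30.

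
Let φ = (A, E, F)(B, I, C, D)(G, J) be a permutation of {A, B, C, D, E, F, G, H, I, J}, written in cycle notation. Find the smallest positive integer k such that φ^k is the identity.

12

The disjoint cycles have lengths 4, 3, 2, 1.
Since disjoint cycles commute, ord(φ) = lcm(4, 3, 2) = 12.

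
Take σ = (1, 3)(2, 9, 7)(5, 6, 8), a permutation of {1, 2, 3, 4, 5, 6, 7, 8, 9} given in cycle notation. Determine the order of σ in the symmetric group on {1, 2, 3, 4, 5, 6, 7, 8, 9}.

6

The disjoint cycles have lengths 3, 3, 2, 1.
The order of σ is the least common multiple of its cycle lengths: lcm(3, 3, 2) = 6.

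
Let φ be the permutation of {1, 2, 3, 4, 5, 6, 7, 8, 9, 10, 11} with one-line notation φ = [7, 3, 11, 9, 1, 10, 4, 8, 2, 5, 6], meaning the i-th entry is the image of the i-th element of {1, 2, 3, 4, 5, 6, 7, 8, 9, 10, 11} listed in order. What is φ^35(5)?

Tracing 5 → 1 → … returns to 5 after 10 steps, so 5 lies in a 10-cycle (1 7 4 9 2 3 11 6 10 5).
Since the cycle has length 10, φ^35 acts on it the same as φ^5 (35 mod 10 = 5).
Stepping 5 places around the cycle: 5 → 1 → 7 → 4 → 9 → 2.

2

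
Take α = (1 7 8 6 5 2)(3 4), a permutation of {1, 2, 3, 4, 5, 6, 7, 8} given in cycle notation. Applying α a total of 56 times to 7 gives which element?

6

7 lies in the 6-cycle (1 7 8 6 5 2).
On a 6-cycle, α^6 is the identity, so α^56 = α^2 there (56 ≡ 2 mod 6).
Stepping 2 places around the cycle: 7 → 8 → 6.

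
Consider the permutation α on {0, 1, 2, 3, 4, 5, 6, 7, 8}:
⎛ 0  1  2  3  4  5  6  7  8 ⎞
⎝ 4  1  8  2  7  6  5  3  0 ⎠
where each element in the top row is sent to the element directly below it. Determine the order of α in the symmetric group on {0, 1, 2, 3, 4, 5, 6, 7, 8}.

6

Decomposing into disjoint cycles gives cycle lengths 6, 2, 1.
The order of α is the least common multiple of its cycle lengths: lcm(6, 2) = 6.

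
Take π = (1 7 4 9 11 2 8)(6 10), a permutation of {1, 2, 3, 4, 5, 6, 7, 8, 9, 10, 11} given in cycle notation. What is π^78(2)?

8

2 lies in the 7-cycle (1 7 4 9 11 2 8).
Since the cycle has length 7, π^78 acts on it the same as π^1 (78 mod 7 = 1).
Stepping 1 place around the cycle: 2 → 8.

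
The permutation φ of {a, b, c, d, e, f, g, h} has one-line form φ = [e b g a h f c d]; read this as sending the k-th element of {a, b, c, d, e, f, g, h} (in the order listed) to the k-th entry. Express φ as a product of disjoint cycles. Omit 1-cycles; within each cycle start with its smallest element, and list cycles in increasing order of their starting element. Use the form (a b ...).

(a e h d)(c g)

Start at a and follow images: a → e → h → d → a, giving the cycle (a e h d).
Continuing from each remaining unvisited element yields (a e h d)(c g).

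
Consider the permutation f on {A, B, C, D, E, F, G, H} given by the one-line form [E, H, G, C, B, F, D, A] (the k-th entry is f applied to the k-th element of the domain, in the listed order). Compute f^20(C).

Tracing C → G → … returns to C after 3 steps, so C lies in a 3-cycle (C, G, D).
On a 3-cycle, f^3 is the identity, so f^20 = f^2 there (20 ≡ 2 mod 3).
Stepping 2 places around the cycle: C → G → D.

D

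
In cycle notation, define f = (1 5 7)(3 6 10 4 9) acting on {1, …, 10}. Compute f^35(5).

5 lies in the 3-cycle (1 5 7).
Powers repeat with period 3 on this cycle, and 35 mod 3 = 2, so f^35(5) = f^2(5).
Advancing 2 steps from 5: 5 → 7 → 1.

1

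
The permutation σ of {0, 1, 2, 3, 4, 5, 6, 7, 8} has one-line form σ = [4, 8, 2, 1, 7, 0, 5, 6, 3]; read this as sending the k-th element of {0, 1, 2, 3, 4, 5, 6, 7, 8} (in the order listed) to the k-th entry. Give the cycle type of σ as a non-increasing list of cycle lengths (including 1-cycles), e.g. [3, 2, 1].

[5, 3, 1]

The disjoint cycles are (0, 4, 7, 6, 5)(1, 8, 3)(2), with lengths 5, 3, 1 in non-increasing order.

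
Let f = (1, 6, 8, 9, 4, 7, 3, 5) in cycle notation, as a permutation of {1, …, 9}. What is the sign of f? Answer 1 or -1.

The cycle lengths are 8, 1.
A cycle is odd iff its length is even; f has 1 even-length cycle, so sgn(f) = (−1)^1 and f is odd.

-1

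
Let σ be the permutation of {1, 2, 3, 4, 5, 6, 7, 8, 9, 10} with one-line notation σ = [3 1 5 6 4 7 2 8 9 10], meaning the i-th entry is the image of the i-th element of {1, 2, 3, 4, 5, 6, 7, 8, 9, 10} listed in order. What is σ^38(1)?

4

Tracing 1 → 3 → … returns to 1 after 7 steps, so 1 lies in a 7-cycle (1 3 5 4 6 7 2).
Powers repeat with period 7 on this cycle, and 38 mod 7 = 3, so σ^38(1) = σ^3(1).
Advancing 3 steps from 1: 1 → 3 → 5 → 4.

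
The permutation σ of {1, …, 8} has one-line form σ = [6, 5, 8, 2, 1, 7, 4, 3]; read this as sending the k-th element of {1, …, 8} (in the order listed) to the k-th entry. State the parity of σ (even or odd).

In disjoint-cycle form the cycle lengths are 6, 2.
A cycle is odd iff its length is even; σ has 2 even-length cycles, so sgn(σ) = (−1)^2 and σ is even.

even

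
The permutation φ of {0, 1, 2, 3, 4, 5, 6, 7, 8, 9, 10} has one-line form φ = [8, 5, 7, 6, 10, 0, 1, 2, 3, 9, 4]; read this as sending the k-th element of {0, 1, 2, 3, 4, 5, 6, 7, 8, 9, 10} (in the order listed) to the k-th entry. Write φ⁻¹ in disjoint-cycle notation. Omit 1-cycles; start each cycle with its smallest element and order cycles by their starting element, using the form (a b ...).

The cycle decomposition of φ is (0 8 3 6 1 5)(2 7)(4 10).
The inverse reverses every cycle; in canonical form, φ⁻¹ = (0 5 1 6 3 8)(2 7)(4 10).

(0 5 1 6 3 8)(2 7)(4 10)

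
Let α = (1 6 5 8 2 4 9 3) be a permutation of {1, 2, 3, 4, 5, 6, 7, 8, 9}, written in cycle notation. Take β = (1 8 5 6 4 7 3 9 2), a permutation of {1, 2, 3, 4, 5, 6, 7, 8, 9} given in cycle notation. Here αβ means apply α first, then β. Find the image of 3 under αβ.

α(3) = 1, then β(1) = 8; composing gives (αβ)(3) = 8.

8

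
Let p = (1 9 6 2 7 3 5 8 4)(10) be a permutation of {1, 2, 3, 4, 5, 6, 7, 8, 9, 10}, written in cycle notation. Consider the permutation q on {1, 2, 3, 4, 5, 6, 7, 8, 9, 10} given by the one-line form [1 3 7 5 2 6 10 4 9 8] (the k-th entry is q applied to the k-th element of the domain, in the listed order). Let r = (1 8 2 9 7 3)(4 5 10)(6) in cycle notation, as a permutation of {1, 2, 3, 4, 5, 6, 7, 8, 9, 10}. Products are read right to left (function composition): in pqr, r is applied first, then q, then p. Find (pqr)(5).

(pqr)(5) = p(q(r(5))). r(5) = 10, then q(10) = 8, then p(8) = 4, so the result is 4.

4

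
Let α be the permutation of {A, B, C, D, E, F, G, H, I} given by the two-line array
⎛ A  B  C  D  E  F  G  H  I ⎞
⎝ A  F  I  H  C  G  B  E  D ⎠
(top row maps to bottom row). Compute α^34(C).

Tracing C → I → … returns to C after 5 steps, so C lies in a 5-cycle (C, I, D, H, E).
On a 5-cycle, α^5 is the identity, so α^34 = α^4 there (34 ≡ 4 mod 5).
Advancing 4 steps from C: C → I → D → H → E.

E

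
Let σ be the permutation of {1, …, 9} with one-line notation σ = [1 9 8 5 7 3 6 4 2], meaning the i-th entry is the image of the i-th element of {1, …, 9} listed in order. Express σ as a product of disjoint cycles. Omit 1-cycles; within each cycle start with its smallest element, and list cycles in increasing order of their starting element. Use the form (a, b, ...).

From 2: 2 → 9 → 2, closing the cycle (2, 9).
Continuing from each remaining unvisited element yields (2, 9)(3, 8, 4, 5, 7, 6).

(2, 9)(3, 8, 4, 5, 7, 6)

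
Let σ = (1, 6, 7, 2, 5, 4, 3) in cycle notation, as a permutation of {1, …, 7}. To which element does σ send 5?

4

5 appears in (1, 6, 7, 2, 5, 4, 3); the next entry (wrapping around) is 4.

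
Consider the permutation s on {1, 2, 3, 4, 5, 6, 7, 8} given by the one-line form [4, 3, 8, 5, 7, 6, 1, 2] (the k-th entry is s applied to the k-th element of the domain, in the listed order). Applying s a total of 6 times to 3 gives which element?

Tracing 3 → 8 → … returns to 3 after 3 steps, so 3 lies in a 3-cycle (2 3 8).
Powers repeat with period 3 on this cycle, and 6 mod 3 = 0, so s^6(3) = s^0(3).
So s^6(3) = 3.

3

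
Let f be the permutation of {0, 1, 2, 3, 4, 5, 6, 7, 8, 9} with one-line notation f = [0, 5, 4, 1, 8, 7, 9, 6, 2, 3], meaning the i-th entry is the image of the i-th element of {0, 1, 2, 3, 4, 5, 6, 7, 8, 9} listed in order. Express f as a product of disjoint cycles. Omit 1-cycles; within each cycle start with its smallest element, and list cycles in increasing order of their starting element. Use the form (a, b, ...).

(1, 5, 7, 6, 9, 3)(2, 4, 8)

Start at 1 and follow images: 1 → 5 → 7 → 6 → 9 → 3 → 1, giving the cycle (1, 5, 7, 6, 9, 3).
Continuing from each remaining unvisited element yields (1, 5, 7, 6, 9, 3)(2, 4, 8).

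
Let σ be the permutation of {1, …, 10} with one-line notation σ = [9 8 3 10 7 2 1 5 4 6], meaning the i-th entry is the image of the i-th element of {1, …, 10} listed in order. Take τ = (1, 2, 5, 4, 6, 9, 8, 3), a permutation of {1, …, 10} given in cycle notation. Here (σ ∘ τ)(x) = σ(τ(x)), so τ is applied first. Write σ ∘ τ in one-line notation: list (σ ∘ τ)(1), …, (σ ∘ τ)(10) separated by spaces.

8 7 9 2 10 4 1 3 5 6

For each element, apply τ then σ: 1 → 2 → 8; 2 → 5 → 7; 3 → 1 → 9; 4 → 6 → 2; 5 → 4 → 10; 6 → 9 → 4; 7 → 7 → 1; 8 → 3 → 3; 9 → 8 → 5; 10 → 10 → 6.
So σ ∘ τ in one-line form is 8 7 9 2 10 4 1 3 5 6.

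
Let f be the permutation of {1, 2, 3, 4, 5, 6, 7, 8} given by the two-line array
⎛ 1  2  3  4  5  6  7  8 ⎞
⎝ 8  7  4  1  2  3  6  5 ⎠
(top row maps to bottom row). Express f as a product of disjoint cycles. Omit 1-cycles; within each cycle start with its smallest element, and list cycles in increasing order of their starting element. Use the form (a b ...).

From 1: 1 → 8 → 5 → 2 → 7 → 6 → 3 → 4 → 1, closing the cycle (1 8 5 2 7 6 3 4).
Repeating from the next unused element and collecting all non-trivial cycles gives (1 8 5 2 7 6 3 4).

(1 8 5 2 7 6 3 4)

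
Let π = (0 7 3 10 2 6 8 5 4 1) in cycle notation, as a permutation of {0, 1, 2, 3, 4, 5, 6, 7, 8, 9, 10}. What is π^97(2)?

2 lies in the 10-cycle (0 7 3 10 2 6 8 5 4 1).
Since the cycle has length 10, π^97 acts on it the same as π^7 (97 mod 10 = 7).
Advancing 7 steps from 2: 2 → 6 → 8 → 5 → 4 → 1 → 0 → 7.

7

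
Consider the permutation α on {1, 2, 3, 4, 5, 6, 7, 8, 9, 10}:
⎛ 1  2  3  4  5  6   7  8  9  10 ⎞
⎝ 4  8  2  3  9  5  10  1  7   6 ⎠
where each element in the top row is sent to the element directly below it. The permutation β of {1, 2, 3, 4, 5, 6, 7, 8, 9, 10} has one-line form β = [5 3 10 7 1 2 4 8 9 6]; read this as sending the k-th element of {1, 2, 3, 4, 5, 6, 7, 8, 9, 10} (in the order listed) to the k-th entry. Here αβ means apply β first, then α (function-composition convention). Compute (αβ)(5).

4

β(5) = 1, then α(1) = 4; composing gives (αβ)(5) = 4.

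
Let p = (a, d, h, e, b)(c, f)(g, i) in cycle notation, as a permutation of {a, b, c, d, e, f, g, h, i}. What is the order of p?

10

The disjoint cycles have lengths 5, 2, 2.
The order of p is the least common multiple of its cycle lengths: lcm(5, 2, 2) = 10.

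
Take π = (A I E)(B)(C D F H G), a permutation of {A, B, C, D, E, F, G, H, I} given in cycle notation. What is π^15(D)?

D

D lies in the 5-cycle (C D F H G).
On a 5-cycle, π^5 is the identity, so π^15 = π^0 there (15 ≡ 0 mod 5).
So π^15(D) = D.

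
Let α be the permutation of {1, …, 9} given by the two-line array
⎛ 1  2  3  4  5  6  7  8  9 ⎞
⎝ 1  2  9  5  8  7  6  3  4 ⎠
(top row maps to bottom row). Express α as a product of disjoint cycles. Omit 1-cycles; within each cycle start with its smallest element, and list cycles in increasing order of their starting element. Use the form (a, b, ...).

(3, 9, 4, 5, 8)(6, 7)

Iterating α from 3 gives 3 → 9 → 4 → 5 → 8 → 3; that is the 5-cycle (3, 9, 4, 5, 8).
Repeating from the next unused element and collecting all non-trivial cycles gives (3, 9, 4, 5, 8)(6, 7).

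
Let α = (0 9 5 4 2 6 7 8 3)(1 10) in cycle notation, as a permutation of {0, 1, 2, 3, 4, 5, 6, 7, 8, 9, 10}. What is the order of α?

18

The disjoint cycles have lengths 9, 2.
The order of α is the least common multiple of its cycle lengths: lcm(9, 2) = 18.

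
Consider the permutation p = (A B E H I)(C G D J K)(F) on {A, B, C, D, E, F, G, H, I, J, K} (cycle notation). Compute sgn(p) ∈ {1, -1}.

1

The cycle lengths are 5, 5, 1.
A cycle is odd iff its length is even; p has 0 even-length cycles, so sgn(p) = (−1)^0 and p is even.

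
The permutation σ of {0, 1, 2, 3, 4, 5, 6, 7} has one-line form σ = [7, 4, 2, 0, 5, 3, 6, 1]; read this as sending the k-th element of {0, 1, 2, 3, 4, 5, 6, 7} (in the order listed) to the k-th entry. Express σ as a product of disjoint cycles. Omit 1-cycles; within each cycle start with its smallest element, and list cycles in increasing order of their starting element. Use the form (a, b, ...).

(0, 7, 1, 4, 5, 3)

Iterating σ from 0 gives 0 → 7 → 1 → 4 → 5 → 3 → 0; that is the 6-cycle (0, 7, 1, 4, 5, 3).
Continuing from each remaining unvisited element yields (0, 7, 1, 4, 5, 3).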